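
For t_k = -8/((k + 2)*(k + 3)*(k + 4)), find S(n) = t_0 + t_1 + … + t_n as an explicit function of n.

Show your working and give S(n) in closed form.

S(n) = 2*(-n**2 - 7*n - 6)/(3*(n**2 + 7*n + 12))

Step 1: r(k) = (k + 2)/(k + 5).
A = k + 2, B = k + 5, C = 1.
Key eq: (k + 2)·f(k+1) = (k + 4)·f(k) + (1).
d = 2 from the (1,1,0) case.
Solving with deg f ≤ 2: f(k) = k*(k + 5)/12.
Get s_k = R·t_k = 2*k*(-k - 5)/(3*(k + 2)*(k + 3)) with R(k) = B(k−1)f(k)/C(k) = k*(k + 4)*(k + 5)/12.
Check: Δs_k = -8/(k**3 + 9*k**2 + 26*k + 24). ✓
Σ_(k=0)^n t_k = s_(n+1) − s_(0) = (2*(-n**2 - 7*n - 6)/(3*(n**2 + 7*n + 12))) − (0), i.e. 2*(-n**2 - 7*n - 6)/(3*(n**2 + 7*n + 12)).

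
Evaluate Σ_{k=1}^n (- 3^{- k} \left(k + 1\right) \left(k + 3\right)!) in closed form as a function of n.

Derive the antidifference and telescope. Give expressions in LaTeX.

S(n) = 24 - 3^{- n} \left(n + 4\right)!

r(k) = (k + 2)*(k + 4)/(3*(k + 1)) after simplifying.
Take A(k)=k/3 + 4/3, B(k)=1, C(k)=k + 1.
f must satisfy (k/3 + 4/3)·f(k+1) − (1)·f(k) = k + 1.
Bound: deg f ≤ 0.
Solve for f: f(k) = 3 (degree 0 ≤ 0).
So s_k = (B(k−1)f/C)·t_k = (3/(k + 1))·t_k = -3**(1 - k)*factorial(k + 3).
Δs = -(k + 1)*factorial(k + 3)/3**k, as required.
Evaluate: s_(n+1) = -factorial(n + 4)/3**n; subtract s_(1) = -24 ⇒ S(n) = 24 - factorial(n + 4)/3**n.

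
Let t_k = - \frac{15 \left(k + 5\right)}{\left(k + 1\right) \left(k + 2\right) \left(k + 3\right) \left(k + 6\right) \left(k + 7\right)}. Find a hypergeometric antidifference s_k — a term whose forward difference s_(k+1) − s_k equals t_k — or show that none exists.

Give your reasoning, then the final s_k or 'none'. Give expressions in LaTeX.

s_k = \frac{5 k \left(- k^{2} - 9 k - 20\right)}{12 \left(k^{3} + 9 k^{2} + 20 k + 12\right)}

r(k) = (k + 1)*(k + 6)**2/((k + 4)*(k + 5)*(k + 8)) after simplifying.
Gosper form: A/B · C(k+1)/C(k) with A=k + 1, B=k + 8, C=k**3 + 14*k**2 + 65*k + 100.
f must satisfy (k + 1)·f(k+1) − (k + 7)·f(k) = k**3 + 14*k**2 + 65*k + 100.
d = 6 from the (1,1,3) case.
Solve for f: f(k) = k*(k + 3)*(k + 4)**2*(k + 5)**2/36 (degree 6 ≤ 6).
Get s_k = R·t_k = 5*k*(-k**2 - 9*k - 20)/(12*(k**3 + 9*k**2 + 20*k + 12)) with R(k) = B(k−1)f(k)/C(k) = k*(k + 3)*(k + 4)*(k + 7)/36.
Δs = 15*(-k - 5)/(k**5 + 19*k**4 + 131*k**3 + 401*k**2 + 540*k + 252), as required.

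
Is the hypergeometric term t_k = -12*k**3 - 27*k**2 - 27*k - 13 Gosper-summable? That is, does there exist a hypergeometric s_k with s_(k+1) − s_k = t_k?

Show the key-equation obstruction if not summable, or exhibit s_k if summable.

Yes. s_k = k*(-3*k**3 - 3*k**2 - 3*k - 4).

Compute t_(k+1)/t_k: get (12*k**3 + 63*k**2 + 117*k + 79)/(12*k**3 + 27*k**2 + 27*k + 13).
Normal form (A,B,C) = (1, 1, k**3 + 9*k**2/4 + 9*k/4 + 13/12).
Solve (1)·f(k+1) − (1)·f(k) = k**3 + 9*k**2/4 + 9*k/4 + 13/12.
deg f ≤ 4 (via 0,0,3).
Solve for f: f(k) = k*(3*k**3 + 3*k**2 + 3*k + 4)/12 (degree 4 ≤ 4).
So s_k = (B(k−1)f/C)·t_k = (k*(3*k**3 + 3*k**2 + 3*k + 4)/(12*k**3 + 27*k**2 + 27*k + 13))·t_k = k*(-3*k**3 - 3*k**2 - 3*k - 4).
Check: Δs_k = -12*k**3 - 27*k**2 - 27*k - 13. ✓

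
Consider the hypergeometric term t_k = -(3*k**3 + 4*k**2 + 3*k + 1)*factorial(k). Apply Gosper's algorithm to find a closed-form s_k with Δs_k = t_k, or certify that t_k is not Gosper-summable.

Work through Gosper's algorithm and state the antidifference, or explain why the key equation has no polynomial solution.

s_k = (-3*k**2 + 2*k + 4)*factorial(k)

t_(k+1)/t_k = (3*k**4 + 16*k**3 + 33*k**2 + 31*k + 11)/(3*k**3 + 4*k**2 + 3*k + 1).
Factor: A=k + 1; B=1; C=k**3 + 4*k**2/3 + k + 1/3.
Need (k + 1)·f(k+1) − (1)·f(k) = k**3 + 4*k**2/3 + k + 1/3.
Bound: deg f ≤ 2.
Coefficient equations give f(k) = (3*k**2 - 2*k - 4)/3.
Certificate R = B(k−1)f/C = (3*k**2 - 2*k - 4)/(3*k**3 + 4*k**2 + 3*k + 1) gives s_k = (-3*k**2 + 2*k + 4)*factorial(k).
s_(k+1) − s_k = -(3*k**3 + 4*k**2 + 3*k + 1)*factorial(k) = t_k.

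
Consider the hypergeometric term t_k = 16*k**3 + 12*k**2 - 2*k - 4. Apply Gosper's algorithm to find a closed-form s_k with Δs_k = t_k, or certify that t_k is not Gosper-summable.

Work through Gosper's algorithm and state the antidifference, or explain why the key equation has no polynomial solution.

Step 1: r(k) = (8*k**3 + 30*k**2 + 35*k + 11)/(8*k**3 + 6*k**2 - k - 2).
Factor: A=1; B=1; C=k**3 + 3*k**2/4 - k/8 - 1/4.
Solve (1)·f(k+1) − (1)·f(k) = k**3 + 3*k**2/4 - k/8 - 1/4.
Bound: deg f ≤ 4.
A polynomial solution: f(k) = k*(4*k**3 - 4*k**2 - 3*k - 1)/16.
R(k) = B(k−1)·f(k)/C(k) = k*(4*k**3 - 4*k**2 - 3*k - 1)/(2*(2*k - 1)*(4*k**2 + 5*k + 2)); s_k = R·t_k = k*(4*k**3 - 4*k**2 - 3*k - 1).
Δs = 16*k**3 + 12*k**2 - 2*k - 4, as required.

s_k = k*(4*k**3 - 4*k**2 - 3*k - 1)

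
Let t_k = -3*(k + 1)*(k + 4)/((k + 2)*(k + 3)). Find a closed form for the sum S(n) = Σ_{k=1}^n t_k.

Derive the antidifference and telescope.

Step 1: r(k) = (k + 2)**2*(k + 5)/((k + 1)*(k + 4)**2).
Gosper form: A/B · C(k+1)/C(k) with A=k + 2, B=k + 4, C=k**2 + 5*k + 4.
f must satisfy (k + 2)·f(k+1) − (k + 3)·f(k) = k**2 + 5*k + 4.
d = 2 from the (1,1,2) case.
A polynomial solution: f(k) = k*(k + 1).
So s_k = (B(k−1)f/C)·t_k = (k*(k + 3)/(k + 4))·t_k = 3*k*(-k - 1)/(k + 2).
Check: Δs_k = 3*(-k**2 - 5*k - 4)/(k**2 + 5*k + 6). ✓
Telescope: S(n) = s_(n+1) − s_(1) = 3*(-n**2 - 3*n - 2)/(n + 3) − (-2) = n*(-3*n - 7)/(n + 3).

S(n) = n*(-3*n - 7)/(n + 3)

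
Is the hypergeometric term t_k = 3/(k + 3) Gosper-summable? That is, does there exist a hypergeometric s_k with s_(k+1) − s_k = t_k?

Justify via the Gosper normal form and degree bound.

No — the linear system for f has no solution.

Ratio r(k) = (k + 3)/(k + 4).
So A=k + 3 and B=k + 4, with C=1.
Need (k + 3)·f(k+1) − (k + 3)·f(k) = 1.
d = 0 from the (1,1,0) case.
Write f(k) = c0. Then LHS − RHS = -1, requiring -1 = 0: contradictory. No certificate.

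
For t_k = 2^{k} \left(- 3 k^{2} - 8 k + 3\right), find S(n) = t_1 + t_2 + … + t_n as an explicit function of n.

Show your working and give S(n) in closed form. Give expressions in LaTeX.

Compute t_(k+1)/t_k: get 2*(3*k**2 + 14*k + 8)/(3*k**2 + 8*k - 3).
Normal form (A,B,C) = (2, 1, k**2 + 8*k/3 - 1).
Need (2)·f(k+1) − (1)·f(k) = k**2 + 8*k/3 - 1.
From deg A=0, deg B=0, deg C=2: d=2.
Solving with deg f ≤ 2: f(k) = (3*k**2 - 4*k - 1)/3.
Then R = B(k−1)f/C = (3*k**2 - 4*k - 1)/((k + 3)*(3*k - 1)), so s_k = R(k)·t_k = 2**k*(-3*k**2 + 4*k + 1).
Δs = 2**k*(-3*k**2 - 8*k + 3), as required.
Telescope: S(n) = s_(n+1) − s_(1) = 2**(n + 1)*(-3*n**2 - 2*n + 2) − (4) = -6*2**n*n**2 - 4*2**n*n + 4*2**n - 4.

S(n) = - 6 \cdot 2^{n} n^{2} - 4 \cdot 2^{n} n + 4 \cdot 2^{n} - 4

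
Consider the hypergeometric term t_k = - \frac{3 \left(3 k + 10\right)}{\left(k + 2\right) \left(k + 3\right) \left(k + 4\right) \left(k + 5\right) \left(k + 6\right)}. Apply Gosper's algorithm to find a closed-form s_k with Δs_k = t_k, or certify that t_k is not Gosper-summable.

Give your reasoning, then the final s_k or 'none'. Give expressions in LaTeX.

s_k = \frac{3 k \left(- k^{2} - 11 k - 38\right)}{40 \left(k^{3} + 11 k^{2} + 38 k + 40\right)}

t_(k+1)/t_k = (k + 2)*(3*k + 13)/((k + 7)*(3*k + 10)).
Normal form (A,B,C) = (k + 2, k + 7, k + 10/3).
Key eq: (k + 2)·f(k+1) = (k + 6)·f(k) + (k + 10/3).
Degrees (1,1,1) ⇒ d ≤ 4.
Solving with deg f ≤ 4: f(k) = k*(k + 3)*(k**2 + 11*k + 38)/120.
Get s_k = R·t_k = 3*k*(-k**2 - 11*k - 38)/(40*(k**3 + 11*k**2 + 38*k + 40)) with R(k) = B(k−1)f(k)/C(k) = k*(k + 3)*(k + 6)*(k**2 + 11*k + 38)/(40*(3*k + 10)).
Verify: 3*(-3*k - 10)/(k**5 + 20*k**4 + 155*k**3 + 580*k**2 + 1044*k + 720) matches t_k.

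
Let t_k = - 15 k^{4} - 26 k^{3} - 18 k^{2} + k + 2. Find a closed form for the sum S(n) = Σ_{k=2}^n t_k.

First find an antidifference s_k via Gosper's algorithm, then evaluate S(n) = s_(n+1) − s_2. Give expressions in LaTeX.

S(n) = - 3 n^{5} - 14 n^{4} - 24 n^{3} - 15 n^{2} + 56

The ratio is (15*k**4 + 86*k**3 + 186*k**2 + 173*k + 56)/(15*k**4 + 26*k**3 + 18*k**2 - k - 2).
Factor: A=1; B=1; C=k**4 + 26*k**3/15 + 6*k**2/5 - k/15 - 2/15.
Need (1)·f(k+1) − (1)·f(k) = k**4 + 26*k**3/15 + 6*k**2/5 - k/15 - 2/15.
From deg A=0, deg B=0, deg C=4: d=5.
Match coefficients ⇒ f(k) = k*(3*k**4 - k**3 - 2*k**2 - 3*k + 1)/15.
Then R = B(k−1)f/C = k*(3*k**4 - k**3 - 2*k**2 - 3*k + 1)/((5*k + 2)*(3*k**3 + 4*k**2 + 2*k - 1)), so s_k = R(k)·t_k = k*(-3*k**4 + k**3 + 2*k**2 + 3*k - 1).
Check: Δs_k = -15*k**4 - 26*k**3 - 18*k**2 + k + 2. ✓
s_(n+1) = -3*n**5 - 14*n**4 - 24*n**3 - 15*n**2 + 2 and s_(2) = -54, so S(n) = -3*n**5 - 14*n**4 - 24*n**3 - 15*n**2 + 56.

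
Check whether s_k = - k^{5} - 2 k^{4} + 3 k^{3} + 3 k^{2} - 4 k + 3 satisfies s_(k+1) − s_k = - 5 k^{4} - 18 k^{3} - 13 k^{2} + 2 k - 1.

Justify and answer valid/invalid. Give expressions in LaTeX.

s_(k+1) = -k**5 - 7*k**4 - 15*k**3 - 10*k**2 - 2*k + 2
s_(k+1) − s_k = -5*k**4 - 18*k**3 - 13*k**2 + 2*k - 1
(s_(k+1) − s_k) − t_k = 0

Valid: the claim telescopes to t_k.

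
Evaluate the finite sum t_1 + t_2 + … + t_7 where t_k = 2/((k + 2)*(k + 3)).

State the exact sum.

Step 1: r(k) = (k + 2)/(k + 4).
Normal form (A,B,C) = (k + 2, k + 4, 1).
Need (k + 2)·f(k+1) − (k + 3)·f(k) = 1.
Degrees (1,1,0) ⇒ d ≤ 1.
A polynomial solution: f(k) = k/2.
R(k) = B(k−1)·f(k)/C(k) = k*(k + 3)/2; s_k = R·t_k = k/(k + 2).
s_(k+1) − s_k = 2/(k**2 + 5*k + 6) = t_k.
Sum = s_(8) − s_(1); s_(8) = 4/5, s_(1) = 1/3 ⇒ 7/15.

Σ = 7/15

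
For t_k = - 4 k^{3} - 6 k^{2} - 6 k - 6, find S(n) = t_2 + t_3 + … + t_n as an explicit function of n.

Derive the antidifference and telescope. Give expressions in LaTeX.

Ratio r(k) = (2*k**3 + 9*k**2 + 15*k + 11)/(2*k**3 + 3*k**2 + 3*k + 3).
So A=1 and B=1, with C=k**3 + 3*k**2/2 + 3*k/2 + 3/2.
Solve (1)·f(k+1) − (1)·f(k) = k**3 + 3*k**2/2 + 3*k/2 + 3/2.
deg f ≤ 4 (via 0,0,3).
Coefficient equations give f(k) = k*(k**3 + k + 4)/4.
Then R = B(k−1)f/C = k*(k**3 + k + 4)/(2*(2*k**3 + 3*k**2 + 3*k + 3)), so s_k = R(k)·t_k = k*(-k**3 - k - 4).
Verify: -4*k**3 - 6*k**2 - 6*k - 6 matches t_k.
Evaluate: s_(n+1) = -n**4 - 4*n**3 - 7*n**2 - 10*n - 6; subtract s_(2) = -28 ⇒ S(n) = -n**4 - 4*n**3 - 7*n**2 - 10*n + 22.

S(n) = - n^{4} - 4 n^{3} - 7 n^{2} - 10 n + 22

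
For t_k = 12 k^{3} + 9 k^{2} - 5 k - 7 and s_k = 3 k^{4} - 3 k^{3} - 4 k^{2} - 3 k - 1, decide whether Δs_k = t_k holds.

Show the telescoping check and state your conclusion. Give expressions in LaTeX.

s_(k+1) = 3*k**4 + 9*k**3 + 5*k**2 - 8*k - 8
s_(k+1) − s_k = 12*k**3 + 9*k**2 - 5*k - 7
(s_(k+1) − s_k) − t_k = 0

Valid — Δs_k = t_k.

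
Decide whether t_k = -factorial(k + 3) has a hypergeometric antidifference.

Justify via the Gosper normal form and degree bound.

No; the degree bound rules out any f.

Compute t_(k+1)/t_k: get k + 4.
So A=k + 4 and B=1, with C=1.
f must satisfy (k + 4)·f(k+1) − (1)·f(k) = 1.
From deg A=1, deg B=0, deg C=0: d=-1.
deg f ≤ -1 is impossible — no certificate.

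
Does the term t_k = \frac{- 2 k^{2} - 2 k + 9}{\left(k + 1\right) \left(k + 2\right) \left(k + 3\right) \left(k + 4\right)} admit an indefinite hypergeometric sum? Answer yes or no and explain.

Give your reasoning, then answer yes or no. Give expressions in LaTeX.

Yes. s_k = \frac{k \left(k^{2} + 18 k + 35\right)}{6 \left(k + 1\right) \left(k + 2\right) \left(k + 3\right)}.

r(k) = (2*k**3 + 8*k**2 + k - 5)/(2*k**3 + 12*k**2 + k - 45) after simplifying.
Normal form (A,B,C) = (k + 1, k + 5, k**2 + k - 9/2).
f must satisfy (k + 1)·f(k+1) − (k + 4)·f(k) = k**2 + k - 9/2.
From deg A=1, deg B=1, deg C=2: d=3.
Match coefficients ⇒ f(k) = -k*(k**2 + 18*k + 35)/12.
Then R = B(k−1)f/C = -k*(k + 4)*(k**2 + 18*k + 35)/(6*(2*k**2 + 2*k - 9)), so s_k = R(k)·t_k = k*(k**2 + 18*k + 35)/(6*(k + 1)*(k + 2)*(k + 3)).
Verify: (-2*k**2 - 2*k + 9)/(k**4 + 10*k**3 + 35*k**2 + 50*k + 24) matches t_k.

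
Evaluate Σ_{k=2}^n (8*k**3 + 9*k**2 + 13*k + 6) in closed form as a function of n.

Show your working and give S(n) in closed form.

S(n) = 2*n**4 + 7*n**3 + 13*n**2 + 14*n - 36

The ratio is (8*k**3 + 33*k**2 + 55*k + 36)/(8*k**3 + 9*k**2 + 13*k + 6).
Take A(k)=1, B(k)=1, C(k)=k**3 + 9*k**2/8 + 13*k/8 + 3/4.
f must satisfy (1)·f(k+1) − (1)·f(k) = k**3 + 9*k**2/8 + 13*k/8 + 3/4.
Degrees (0,0,3) ⇒ d ≤ 4.
Solve for f: f(k) = k*(2*k**3 - k**2 + 4*k + 1)/8 (degree 4 ≤ 4).
Get s_k = R·t_k = k*(2*k**3 - k**2 + 4*k + 1) with R(k) = B(k−1)f(k)/C(k) = k*(2*k**3 - k**2 + 4*k + 1)/(8*k**3 + 9*k**2 + 13*k + 6).
s_(k+1) − s_k = 8*k**3 + 9*k**2 + 13*k + 6 = t_k.
s_(n+1) = 2*n**4 + 7*n**3 + 13*n**2 + 14*n + 6 and s_(2) = 42, so S(n) = 2*n**4 + 7*n**3 + 13*n**2 + 14*n - 36.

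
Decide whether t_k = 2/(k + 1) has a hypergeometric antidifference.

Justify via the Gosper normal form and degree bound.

No. Not Gosper-summable.

r(k) = (k + 1)/(k + 2) after simplifying.
Take A(k)=k + 1, B(k)=k + 2, C(k)=1.
Need (k + 1)·f(k+1) − (k + 1)·f(k) = 1.
Degrees (1,1,0) ⇒ d ≤ 0.
Write f(k) = c0. Then LHS − RHS = -1, requiring -1 = 0: contradictory. No certificate.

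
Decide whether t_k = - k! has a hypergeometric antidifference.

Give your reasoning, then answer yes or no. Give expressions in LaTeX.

No; the degree bound rules out any f.

The ratio is k + 1.
A = k + 1, B = 1, C = 1.
f must satisfy (k + 1)·f(k+1) − (1)·f(k) = 1.
Bound: deg f ≤ -1.
d = -1 < 0 ⇒ no nonzero polynomial f; not summable.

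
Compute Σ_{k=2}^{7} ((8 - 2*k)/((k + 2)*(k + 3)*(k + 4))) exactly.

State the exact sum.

Σ = 3/110

Compute t_(k+1)/t_k: get (k - 3)*(k + 2)/((k - 4)*(k + 5)).
Take A(k)=k + 2, B(k)=k + 5, C(k)=k - 4.
Solve (k + 2)·f(k+1) − (k + 4)·f(k) = k - 4.
From deg A=1, deg B=1, deg C=1: d=2.
Solve for f: f(k) = -k*(k + 11)/6 (degree 2 ≤ 2).
R(k) = B(k−1)·f(k)/C(k) = -k*(k + 4)*(k + 11)/(6*(k - 4)); s_k = R·t_k = k*(k + 11)/(3*(k + 2)*(k + 3)).
Check: Δs_k = 2*(4 - k)/(k**3 + 9*k**2 + 26*k + 24). ✓
Telescoping: Σ = s_(8) − s_(2) = 76/165 − (13/30) = 3/110.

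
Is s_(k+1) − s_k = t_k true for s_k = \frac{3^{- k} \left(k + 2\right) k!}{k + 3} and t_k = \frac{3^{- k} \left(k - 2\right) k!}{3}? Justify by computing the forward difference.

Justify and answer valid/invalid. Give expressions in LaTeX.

Invalid: residual - \frac{3^{- k} \left(k^{2} + k - 9\right) k!}{3 \left(k + 3\right) \left(k + 4\right)} ≠ 0.

s_(k+1) = (k + 3)*factorial(k + 1)/(3*3**k*(k + 4))
s_(k+1) − s_k = (k**3 + 4*k**2 - 3*k - 15)*factorial(k)/(3*3**k*(k + 3)*(k + 4))
(s_(k+1) − s_k) − t_k = -(k**2 + k - 9)*factorial(k)/(3*3**k*(k + 3)*(k + 4))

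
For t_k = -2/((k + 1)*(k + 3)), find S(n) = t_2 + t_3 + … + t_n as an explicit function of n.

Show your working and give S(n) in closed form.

The ratio is (k + 1)*(k + 3)/((k + 2)*(k + 4)).
Gosper form: A/B · C(k+1)/C(k) with A=k + 1, B=k + 4, C=k + 2.
Need (k + 1)·f(k+1) − (k + 3)·f(k) = k + 2.
From deg A=1, deg B=1, deg C=1: d=2.
A polynomial solution: f(k) = k*(3*k + 5)/4.
Certificate R = B(k−1)f/C = k*(k + 3)*(3*k + 5)/(4*(k + 2)) gives s_k = k*(-3*k - 5)/(2*(k + 1)*(k + 2)).
Δs = -2/(k**2 + 4*k + 3), as required.
Σ_(k=2)^n t_k = s_(n+1) − s_(2) = ((-3*n**2 - 11*n - 8)/(2*(n**2 + 5*n + 6))) − (-11/12), i.e. (-7*n**2 - 11*n + 18)/(12*(n**2 + 5*n + 6)).

S(n) = (-7*n**2 - 11*n + 18)/(12*(n**2 + 5*n + 6))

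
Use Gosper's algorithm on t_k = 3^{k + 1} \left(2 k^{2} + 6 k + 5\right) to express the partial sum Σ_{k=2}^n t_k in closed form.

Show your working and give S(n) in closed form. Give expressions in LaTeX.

The ratio is 3*(2*k**2 + 10*k + 13)/(2*k**2 + 6*k + 5).
Factor: A=3; B=1; C=k**2 + 3*k + 5/2.
Key eq: (3)·f(k+1) = (1)·f(k) + (k**2 + 3*k + 5/2).
deg f ≤ 2 (via 0,0,2).
A polynomial solution: f(k) = (k**2 + 1)/2.
So s_k = (B(k−1)f/C)·t_k = ((k**2 + 1)/(2*k**2 + 6*k + 5))·t_k = 3**(k + 1)*(k**2 + 1).
s_(k+1) − s_k = 3**(k + 1)*(2*k**2 + 6*k + 5) = t_k.
Evaluate: s_(n+1) = 3**(n + 2)*(n**2 + 2*n + 2); subtract s_(2) = 135 ⇒ S(n) = 9*3**n*n**2 + 18*3**n*n + 18*3**n - 135.

S(n) = 9 \cdot 3^{n} n^{2} + 18 \cdot 3^{n} n + 18 \cdot 3^{n} - 135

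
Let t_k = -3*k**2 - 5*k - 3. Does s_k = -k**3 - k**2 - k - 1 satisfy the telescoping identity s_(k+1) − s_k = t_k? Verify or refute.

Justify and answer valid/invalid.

s_(k+1) = -k - (k + 1)**3 - (k + 1)**2 - 2
s_(k+1) − s_k = -3*k**2 - 5*k - 3
(s_(k+1) − s_k) − t_k = 0

Valid — Δs_k = t_k.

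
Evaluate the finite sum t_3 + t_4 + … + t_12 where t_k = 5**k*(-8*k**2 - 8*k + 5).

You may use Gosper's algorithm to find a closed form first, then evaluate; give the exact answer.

Σ = -364990233250

Compute t_(k+1)/t_k: get 5*(8*k**2 + 24*k + 11)/(8*k**2 + 8*k - 5).
Take A(k)=5, B(k)=1, C(k)=k**2 + k - 5/8.
Need (5)·f(k+1) − (1)·f(k) = k**2 + k - 5/8.
From deg A=0, deg B=0, deg C=2: d=2.
Match coefficients ⇒ f(k) = k*(2*k - 3)/8.
Then R = B(k−1)f/C = k*(2*k - 3)/(8*k**2 + 8*k - 5), so s_k = R(k)·t_k = 5**k*k*(3 - 2*k).
Verify: 5**k*(-8*k**2 - 8*k + 5) matches t_k.
Σ_(k=3)^(12) t_k = s_(13) − s_(3) = -364990234375 − (-1125) = -364990233250.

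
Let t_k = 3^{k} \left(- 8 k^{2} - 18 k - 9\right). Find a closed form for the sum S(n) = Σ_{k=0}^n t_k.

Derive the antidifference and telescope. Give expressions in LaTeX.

S(n) = - 12 \cdot 3^{n} n^{2} - 15 \cdot 3^{n} n - 12 \cdot 3^{n} + 3

t_(k+1)/t_k = 3*(8*k**2 + 34*k + 35)/(8*k**2 + 18*k + 9).
So A=3 and B=1, with C=k**2 + 9*k/4 + 9/8.
Need (3)·f(k+1) − (1)·f(k) = k**2 + 9*k/4 + 9/8.
From deg A=0, deg B=0, deg C=2: d=2.
Match coefficients ⇒ f(k) = (4*k**2 - 3*k + 3)/8.
Then R = B(k−1)f/C = (4*k**2 - 3*k + 3)/((2*k + 3)*(4*k + 3)), so s_k = R(k)·t_k = 3**k*(-4*k**2 + 3*k - 3).
Check: Δs_k = 3**k*(-8*k**2 - 18*k - 9). ✓
Σ_(k=0)^n t_k = s_(n+1) − s_(0) = (3**(n + 1)*(-4*n**2 - 5*n - 4)) − (-3), i.e. -12*3**n*n**2 - 15*3**n*n - 12*3**n + 3.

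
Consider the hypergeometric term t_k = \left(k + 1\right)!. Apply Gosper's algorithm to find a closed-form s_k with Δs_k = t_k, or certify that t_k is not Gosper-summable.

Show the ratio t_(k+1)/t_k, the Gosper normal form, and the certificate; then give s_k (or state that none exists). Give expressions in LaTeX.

no hypergeometric antidifference exists

r(k) = k + 2 after simplifying.
Normal form (A,B,C) = (k + 2, 1, 1).
Key eq: (k + 2)·f(k+1) = (1)·f(k) + (1).
d = -1 from the (1,0,0) case.
d = -1 < 0 ⇒ no nonzero polynomial f; not summable.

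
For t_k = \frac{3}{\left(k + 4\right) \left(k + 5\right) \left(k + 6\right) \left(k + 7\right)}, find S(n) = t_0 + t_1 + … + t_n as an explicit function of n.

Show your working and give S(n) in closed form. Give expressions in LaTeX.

Compute t_(k+1)/t_k: get (k + 4)/(k + 8).
Gosper form: A/B · C(k+1)/C(k) with A=k + 4, B=k + 8, C=1.
Need (k + 4)·f(k+1) − (k + 7)·f(k) = 1.
Bound: deg f ≤ 3.
Solving with deg f ≤ 3: f(k) = k*(k**2 + 15*k + 74)/360.
Certificate R = B(k−1)f/C = k*(k + 7)*(k**2 + 15*k + 74)/360 gives s_k = k*(k**2 + 15*k + 74)/(120*(k + 4)*(k + 5)*(k + 6)).
s_(k+1) − s_k = 3/(k**4 + 22*k**3 + 179*k**2 + 638*k + 840) = t_k.
Telescope: S(n) = s_(n+1) − s_(0) = (n**3 + 18*n**2 + 107*n + 90)/(120*(n**3 + 18*n**2 + 107*n + 210)) − (0) = (n**3 + 18*n**2 + 107*n + 90)/(120*(n**3 + 18*n**2 + 107*n + 210)).

S(n) = \frac{n^{3} + 18 n^{2} + 107 n + 90}{120 \left(n^{3} + 18 n^{2} + 107 n + 210\right)}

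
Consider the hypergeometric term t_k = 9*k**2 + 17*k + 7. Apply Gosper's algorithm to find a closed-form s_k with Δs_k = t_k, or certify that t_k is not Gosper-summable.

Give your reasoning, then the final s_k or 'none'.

s_k = k**2*(3*k + 4)

r(k) = (9*k**2 + 35*k + 33)/(9*k**2 + 17*k + 7) after simplifying.
Gosper form: A/B · C(k+1)/C(k) with A=1, B=1, C=k**2 + 17*k/9 + 7/9.
Need (1)·f(k+1) − (1)·f(k) = k**2 + 17*k/9 + 7/9.
From deg A=0, deg B=0, deg C=2: d=3.
Coefficient equations give f(k) = k**2*(3*k + 4)/9.
Get s_k = R·t_k = k**2*(3*k + 4) with R(k) = B(k−1)f(k)/C(k) = k**2*(3*k + 4)/(9*k**2 + 17*k + 7).
Verify: 9*k**2 + 17*k + 7 matches t_k.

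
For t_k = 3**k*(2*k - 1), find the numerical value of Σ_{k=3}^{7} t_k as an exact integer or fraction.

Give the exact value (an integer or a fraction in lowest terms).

Σ = 39339

Compute t_(k+1)/t_k: get 3*(2*k + 1)/(2*k - 1).
Gosper form: A/B · C(k+1)/C(k) with A=3, B=1, C=k - 1/2.
Solve (3)·f(k+1) − (1)·f(k) = k - 1/2.
From deg A=0, deg B=0, deg C=1: d=1.
Solve for f: f(k) = (k - 2)/2 (degree 1 ≤ 1).
Then R = B(k−1)f/C = (k - 2)/(2*k - 1), so s_k = R(k)·t_k = 3**k*(k - 2).
Verify: 3**k*(2*k - 1) matches t_k.
Telescoping: Σ = s_(8) − s_(3) = 39366 − (27) = 39339.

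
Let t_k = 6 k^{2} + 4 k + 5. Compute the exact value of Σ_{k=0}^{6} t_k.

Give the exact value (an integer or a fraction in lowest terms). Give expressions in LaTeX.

Ratio r(k) = (6*k**2 + 16*k + 15)/(6*k**2 + 4*k + 5).
Gosper form: A/B · C(k+1)/C(k) with A=1, B=1, C=k**2 + 2*k/3 + 5/6.
Need (1)·f(k+1) − (1)·f(k) = k**2 + 2*k/3 + 5/6.
Bound: deg f ≤ 3.
Solve for f: f(k) = k*(2*k**2 - k + 4)/6 (degree 3 ≤ 3).
Then R = B(k−1)f/C = k*(2*k**2 - k + 4)/(6*k**2 + 4*k + 5), so s_k = R(k)·t_k = k*(2*k**2 - k + 4).
Verify: 6*k**2 + 4*k + 5 matches t_k.
Evaluate s at k=7 and k=0: 665 and 0; difference 665.

Σ = 665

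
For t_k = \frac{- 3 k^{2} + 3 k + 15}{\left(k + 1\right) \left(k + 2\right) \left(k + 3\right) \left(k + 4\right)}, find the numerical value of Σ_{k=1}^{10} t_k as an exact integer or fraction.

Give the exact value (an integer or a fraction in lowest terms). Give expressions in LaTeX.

Step 1: r(k) = (k + 1)*(k - (k + 1)**2 + 6)/((k + 5)*(-k**2 + k + 5)).
A = k + 1, B = k + 5, C = k**2 - k - 5.
f must satisfy (k + 1)·f(k+1) − (k + 4)·f(k) = k**2 - k - 5.
From deg A=1, deg B=1, deg C=2: d=3.
A polynomial solution: f(k) = -k*(k**2 + 12*k + 17)/6.
Get s_k = R·t_k = k*(k**2 + 12*k + 17)/(2*(k + 1)*(k + 2)*(k + 3)) with R(k) = B(k−1)f(k)/C(k) = -k*(k + 4)*(k**2 + 12*k + 17)/(6*(k**2 - k - 5)).
Verify: 3*(-k**2 + k + 5)/(k**4 + 10*k**3 + 35*k**2 + 50*k + 24) matches t_k.
Telescoping: Σ = s_(11) − s_(1) = 495/728 − (5/8) = 5/91.

Σ = 5/91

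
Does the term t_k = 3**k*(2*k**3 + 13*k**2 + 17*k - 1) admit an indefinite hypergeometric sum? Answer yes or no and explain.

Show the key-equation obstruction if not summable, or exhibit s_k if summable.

Yes. s_k = 3**k*(k**3 + 2*k**2 - 2*k - 2).

Compute t_(k+1)/t_k: get 3*(2*k**3 + 19*k**2 + 49*k + 31)/(2*k**3 + 13*k**2 + 17*k - 1).
Factor: A=3; B=1; C=k**3 + 13*k**2/2 + 17*k/2 - 1/2.
Set up (3)·f(k+1) − (1)·f(k) − (k**3 + 13*k**2/2 + 17*k/2 - 1/2) = 0.
deg f ≤ 3 (via 0,0,3).
Match coefficients ⇒ f(k) = (k**3 + 2*k**2 - 2*k - 2)/2.
So s_k = (B(k−1)f/C)·t_k = ((k**3 + 2*k**2 - 2*k - 2)/(2*k**3 + 13*k**2 + 17*k - 1))·t_k = 3**k*(k**3 + 2*k**2 - 2*k - 2).
Δs = 3**k*(2*k**3 + 13*k**2 + 17*k - 1), as required.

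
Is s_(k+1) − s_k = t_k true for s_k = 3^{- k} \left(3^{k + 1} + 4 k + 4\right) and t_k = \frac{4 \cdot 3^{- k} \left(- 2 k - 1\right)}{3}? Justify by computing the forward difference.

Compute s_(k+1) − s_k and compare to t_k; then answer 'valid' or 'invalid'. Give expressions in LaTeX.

s_(k+1) = (9*3**k + 4*k + 8)/(3*3**k)
s_(k+1) − s_k = 4*(-2*k - 1)/(3*3**k)
(s_(k+1) − s_k) − t_k = 0

Valid — Δs_k = t_k.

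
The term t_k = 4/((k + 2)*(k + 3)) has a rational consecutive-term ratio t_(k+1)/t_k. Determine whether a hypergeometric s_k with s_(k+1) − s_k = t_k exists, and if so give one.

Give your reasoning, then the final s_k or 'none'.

Ratio r(k) = (k + 2)/(k + 4).
Factor: A=k + 2; B=k + 4; C=1.
Set up (k + 2)·f(k+1) − (k + 3)·f(k) − (1) = 0.
deg f ≤ 1 (via 1,1,0).
Solve for f: f(k) = k/2 (degree 1 ≤ 1).
R(k) = B(k−1)·f(k)/C(k) = k*(k + 3)/2; s_k = R·t_k = 2*k/(k + 2).
Verify: 4/(k**2 + 5*k + 6) matches t_k.

s_k = 2*k/(k + 2)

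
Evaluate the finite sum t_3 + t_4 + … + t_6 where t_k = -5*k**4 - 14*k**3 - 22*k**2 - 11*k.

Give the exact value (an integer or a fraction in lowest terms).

t_(k+1)/t_k = (5*k**4 + 34*k**3 + 94*k**2 + 117*k + 52)/(k*(5*k**3 + 14*k**2 + 22*k + 11)).
A = 1, B = 1, C = k**4 + 14*k**3/5 + 22*k**2/5 + 11*k/5.
Set up (1)·f(k+1) − (1)·f(k) − (k**4 + 14*k**3/5 + 22*k**2/5 + 11*k/5) = 0.
Degrees (0,0,4) ⇒ d ≤ 5.
Solving with deg f ≤ 5: f(k) = k*(k - 1)*(k**3 + 2*k**2 + 4*k + 2)/5.
Certificate R = B(k−1)f/C = (k - 1)*(k**3 + 2*k**2 + 4*k + 2)/(5*k**3 + 14*k**2 + 22*k + 11) gives s_k = k*(-k**4 - k**3 - 2*k**2 + 2*k + 2).
Check: Δs_k = k*(-5*k**3 - 14*k**2 - 22*k - 11). ✓
Sum = s_(7) − s_(3); s_(7) = -19782, s_(3) = -354 ⇒ -19428.

Σ = -19428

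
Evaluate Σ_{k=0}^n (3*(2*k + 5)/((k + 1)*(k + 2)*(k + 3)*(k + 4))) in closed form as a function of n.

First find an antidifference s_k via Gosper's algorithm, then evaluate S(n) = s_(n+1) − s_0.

S(n) = (n**2 + 6*n + 5)/(n**2 + 6*n + 8)

Step 1: r(k) = (k + 1)*(2*k + 7)/((k + 5)*(2*k + 5)).
Take A(k)=k + 1, B(k)=k + 5, C(k)=k + 5/2.
Set up (k + 1)·f(k+1) − (k + 4)·f(k) − (k + 5/2) = 0.
deg f ≤ 3 (via 1,1,1).
Match coefficients ⇒ f(k) = k*(k + 2)*(k + 4)/6.
So s_k = (B(k−1)f/C)·t_k = (k*(k + 2)*(k + 4)**2/(3*(2*k + 5)))·t_k = k*(k + 4)/(k**2 + 4*k + 3).
Δs = 3*(2*k + 5)/(k**4 + 10*k**3 + 35*k**2 + 50*k + 24), as required.
Evaluate: s_(n+1) = (n**2 + 6*n + 5)/(n**2 + 6*n + 8); subtract s_(0) = 0 ⇒ S(n) = (n**2 + 6*n + 5)/(n**2 + 6*n + 8).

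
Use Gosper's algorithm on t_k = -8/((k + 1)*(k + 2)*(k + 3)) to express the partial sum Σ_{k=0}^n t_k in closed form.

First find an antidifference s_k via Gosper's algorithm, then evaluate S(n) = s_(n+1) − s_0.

S(n) = 2*(-n**2 - 5*n - 4)/(n**2 + 5*n + 6)

r(k) = (k + 1)/(k + 4) after simplifying.
Normal form (A,B,C) = (k + 1, k + 4, 1).
Key eq: (k + 1)·f(k+1) = (k + 3)·f(k) + (1).
deg f ≤ 2 (via 1,1,0).
Match coefficients ⇒ f(k) = k*(k + 3)/4.
R(k) = B(k−1)·f(k)/C(k) = k*(k + 3)**2/4; s_k = R·t_k = 2*k*(-k - 3)/((k + 1)*(k + 2)).
Check: Δs_k = -8/(k**3 + 6*k**2 + 11*k + 6). ✓
Telescope: S(n) = s_(n+1) − s_(0) = 2*(-n**2 - 5*n - 4)/(n**2 + 5*n + 6) − (0) = 2*(-n**2 - 5*n - 4)/(n**2 + 5*n + 6).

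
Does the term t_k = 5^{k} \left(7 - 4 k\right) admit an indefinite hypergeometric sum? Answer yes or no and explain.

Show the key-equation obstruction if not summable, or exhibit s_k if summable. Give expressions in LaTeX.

Yes. s_k = 5^{k} \left(3 - k\right).

r(k) = 5*(4*k - 3)/(4*k - 7) after simplifying.
Take A(k)=5, B(k)=1, C(k)=k - 7/4.
Key eq: (5)·f(k+1) = (1)·f(k) + (k - 7/4).
Degrees (0,0,1) ⇒ d ≤ 1.
A polynomial solution: f(k) = (k - 3)/4.
R(k) = B(k−1)·f(k)/C(k) = (k - 3)/(4*k - 7); s_k = R·t_k = 5**k*(3 - k).
Δs = 5**k*(7 - 4*k), as required.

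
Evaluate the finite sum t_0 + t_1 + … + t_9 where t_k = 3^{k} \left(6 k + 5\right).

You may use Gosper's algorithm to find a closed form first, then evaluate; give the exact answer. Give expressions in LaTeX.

Σ = 1653374

Step 1: r(k) = 3*(6*k + 11)/(6*k + 5).
Factor: A=3; B=1; C=k + 5/6.
Need (3)·f(k+1) − (1)·f(k) = k + 5/6.
From deg A=0, deg B=0, deg C=1: d=1.
Solve for f: f(k) = (3*k - 2)/6 (degree 1 ≤ 1).
Certificate R = B(k−1)f/C = (3*k - 2)/(6*k + 5) gives s_k = 3**k*(3*k - 2).
s_(k+1) − s_k = 3**k*(6*k + 5) = t_k.
Evaluate s at k=10 and k=0: 1653372 and -2; difference 1653374.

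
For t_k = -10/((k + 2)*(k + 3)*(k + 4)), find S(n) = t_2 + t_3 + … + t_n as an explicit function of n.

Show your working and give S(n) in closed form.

The ratio is (k + 2)/(k + 5).
Normal form (A,B,C) = (k + 2, k + 5, 1).
Solve (k + 2)·f(k+1) − (k + 4)·f(k) = 1.
d = 2 from the (1,1,0) case.
Solving with deg f ≤ 2: f(k) = k*(k + 5)/12.
So s_k = (B(k−1)f/C)·t_k = (k*(k + 4)*(k + 5)/12)·t_k = 5*k*(-k - 5)/(6*(k + 2)*(k + 3)).
Verify: -10/(k**3 + 9*k**2 + 26*k + 24) matches t_k.
Σ_(k=2)^n t_k = s_(n+1) − s_(2) = (5*(-n**2 - 7*n - 6)/(6*(n**2 + 7*n + 12))) − (-7/12), i.e. (-n**2 - 7*n + 8)/(4*(n**2 + 7*n + 12)).

S(n) = (-n**2 - 7*n + 8)/(4*(n**2 + 7*n + 12))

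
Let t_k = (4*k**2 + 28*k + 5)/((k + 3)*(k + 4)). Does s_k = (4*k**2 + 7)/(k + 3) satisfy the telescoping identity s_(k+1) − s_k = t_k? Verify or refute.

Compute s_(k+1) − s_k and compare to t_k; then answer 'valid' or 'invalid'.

valid (s_(k+1) − s_k reduces to t_k)

s_(k+1) = (4*(k + 1)**2 + 7)/(k + 4)
s_(k+1) − s_k = (4*k**2 + 28*k + 5)/(k**2 + 7*k + 12)
(s_(k+1) − s_k) − t_k = 0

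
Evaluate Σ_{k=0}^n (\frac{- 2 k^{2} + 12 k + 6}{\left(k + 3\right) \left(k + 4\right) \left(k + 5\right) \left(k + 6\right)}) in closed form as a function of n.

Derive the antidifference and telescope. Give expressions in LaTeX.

t_(k+1)/t_k = (k**3 - k**2 - 20*k - 24)/(k**3 + k**2 - 45*k - 21).
Take A(k)=k + 3, B(k)=k + 7, C(k)=k**2 - 6*k - 3.
Set up (k + 3)·f(k+1) − (k + 6)·f(k) − (k**2 - 6*k - 3) = 0.
From deg A=1, deg B=1, deg C=2: d=3.
Solving with deg f ≤ 3: f(k) = k*(k**2 - 108*k - 13)/120.
R(k) = B(k−1)·f(k)/C(k) = k*(k + 6)*(k**2 - 108*k - 13)/(120*(k**2 - 6*k - 3)); s_k = R·t_k = k*(-k**2 + 108*k + 13)/(60*(k + 3)*(k + 4)*(k + 5)).
Check: Δs_k = 2*(-k**2 + 6*k + 3)/(k**4 + 18*k**3 + 119*k**2 + 342*k + 360). ✓
Σ_(k=0)^n t_k = s_(n+1) − s_(0) = ((-n**3 + 105*n**2 + 226*n + 120)/(60*(n**3 + 15*n**2 + 74*n + 120))) − (0), i.e. (-n**3 + 105*n**2 + 226*n + 120)/(60*(n**3 + 15*n**2 + 74*n + 120)).

S(n) = \frac{- n^{3} + 105 n^{2} + 226 n + 120}{60 \left(n^{3} + 15 n^{2} + 74 n + 120\right)}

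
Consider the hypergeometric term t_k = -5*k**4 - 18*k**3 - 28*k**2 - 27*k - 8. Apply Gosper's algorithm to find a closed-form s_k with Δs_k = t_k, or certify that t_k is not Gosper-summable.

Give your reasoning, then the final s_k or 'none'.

Ratio r(k) = (5*k**4 + 38*k**3 + 112*k**2 + 157*k + 86)/(5*k**4 + 18*k**3 + 28*k**2 + 27*k + 8).
Factor: A=1; B=1; C=k**4 + 18*k**3/5 + 28*k**2/5 + 27*k/5 + 8/5.
Set up (1)·f(k+1) − (1)·f(k) − (k**4 + 18*k**3/5 + 28*k**2/5 + 27*k/5 + 8/5) = 0.
From deg A=0, deg B=0, deg C=4: d=5.
Coefficient equations give f(k) = k*(k**4 + 2*k**3 + 2*k**2 + 4*k - 1)/5.
Get s_k = R·t_k = k*(-k**4 - 2*k**3 - 2*k**2 - 4*k + 1) with R(k) = B(k−1)f(k)/C(k) = k*(k**4 + 2*k**3 + 2*k**2 + 4*k - 1)/(5*k**4 + 18*k**3 + 28*k**2 + 27*k + 8).
Δs = -5*k**4 - 18*k**3 - 28*k**2 - 27*k - 8, as required.

s_k = k*(-k**4 - 2*k**3 - 2*k**2 - 4*k + 1)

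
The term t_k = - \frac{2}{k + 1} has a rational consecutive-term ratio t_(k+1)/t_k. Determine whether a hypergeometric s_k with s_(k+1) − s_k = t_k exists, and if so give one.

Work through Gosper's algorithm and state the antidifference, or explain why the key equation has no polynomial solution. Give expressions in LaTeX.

none — t_k is not Gosper-summable

t_(k+1)/t_k = (k + 1)/(k + 2).
Take A(k)=k + 1, B(k)=k + 2, C(k)=1.
Set up (k + 1)·f(k+1) − (k + 1)·f(k) − (1) = 0.
From deg A=1, deg B=1, deg C=0: d=0.
f = c0 ⇒ A·f(k+1) − B(k−1)·f(k) − C = -1. The system {-1 = 0} is inconsistent; no antidifference.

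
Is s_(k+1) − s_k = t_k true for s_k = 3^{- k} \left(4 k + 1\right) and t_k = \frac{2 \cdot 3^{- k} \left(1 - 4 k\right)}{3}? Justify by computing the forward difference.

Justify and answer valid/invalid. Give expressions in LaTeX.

s_(k+1) = (4*k + 5)/(3*3**k)
s_(k+1) − s_k = 2*(1 - 4*k)/(3*3**k)
(s_(k+1) − s_k) − t_k = 0

valid (s_(k+1) − s_k reduces to t_k)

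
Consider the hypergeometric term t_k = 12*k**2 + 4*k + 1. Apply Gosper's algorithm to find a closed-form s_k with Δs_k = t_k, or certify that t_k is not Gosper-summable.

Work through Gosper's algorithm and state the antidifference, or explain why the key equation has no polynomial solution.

The ratio is (12*k**2 + 28*k + 17)/(12*k**2 + 4*k + 1).
Gosper form: A/B · C(k+1)/C(k) with A=1, B=1, C=k**2 + k/3 + 1/12.
Key eq: (1)·f(k+1) = (1)·f(k) + (k**2 + k/3 + 1/12).
Bound: deg f ≤ 3.
Match coefficients ⇒ f(k) = k*(2*k - 1)**2/12.
Get s_k = R·t_k = k*(4*k**2 - 4*k + 1) with R(k) = B(k−1)f(k)/C(k) = k*(2*k - 1)**2/(12*k**2 + 4*k + 1).
s_(k+1) − s_k = 12*k**2 + 4*k + 1 = t_k.

s_k = k*(4*k**2 - 4*k + 1)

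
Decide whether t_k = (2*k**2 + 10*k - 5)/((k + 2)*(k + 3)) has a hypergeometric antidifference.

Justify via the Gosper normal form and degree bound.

Compute t_(k+1)/t_k: get (k + 2)*(10*k + 2*(k + 1)**2 + 5)/((k + 4)*(2*k**2 + 10*k - 5)).
Gosper form: A/B · C(k+1)/C(k) with A=k + 2, B=k + 4, C=k**2 + 5*k - 5/2.
f must satisfy (k + 2)·f(k+1) − (k + 3)·f(k) = k**2 + 5*k - 5/2.
Bound: deg f ≤ 2.
Match coefficients ⇒ f(k) = k*(4*k - 9)/4.
Certificate R = B(k−1)f/C = k*(k + 3)*(4*k - 9)/(2*(2*k**2 + 10*k - 5)) gives s_k = k*(4*k - 9)/(2*(k + 2)).
Δs = (2*k**2 + 10*k - 5)/(k**2 + 5*k + 6), as required.

Yes. s_k = k*(4*k - 9)/(2*(k + 2)).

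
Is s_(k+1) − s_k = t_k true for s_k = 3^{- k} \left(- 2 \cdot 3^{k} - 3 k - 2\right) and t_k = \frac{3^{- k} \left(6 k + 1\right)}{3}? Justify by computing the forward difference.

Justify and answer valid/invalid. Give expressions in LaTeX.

valid (s_(k+1) − s_k reduces to t_k)

s_(k+1) = -2 - k/3**k - 5/(3*3**k)
s_(k+1) − s_k = (6*k + 1)/(3*3**k)
(s_(k+1) − s_k) − t_k = 0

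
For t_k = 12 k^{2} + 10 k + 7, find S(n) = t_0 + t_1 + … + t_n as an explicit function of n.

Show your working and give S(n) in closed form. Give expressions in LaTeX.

S(n) = 4 n^{3} + 11 n^{2} + 14 n + 7

Step 1: r(k) = (12*k**2 + 34*k + 29)/(12*k**2 + 10*k + 7).
Gosper form: A/B · C(k+1)/C(k) with A=1, B=1, C=k**2 + 5*k/6 + 7/12.
Key eq: (1)·f(k+1) = (1)·f(k) + (k**2 + 5*k/6 + 7/12).
deg f ≤ 3 (via 0,0,2).
Match coefficients ⇒ f(k) = k*(4*k**2 - k + 4)/12.
R(k) = B(k−1)·f(k)/C(k) = k*(4*k**2 - k + 4)/(12*k**2 + 10*k + 7); s_k = R·t_k = k*(4*k**2 - k + 4).
s_(k+1) − s_k = 12*k**2 + 10*k + 7 = t_k.
s_(n+1) = 4*n**3 + 11*n**2 + 14*n + 7 and s_(0) = 0, so S(n) = 4*n**3 + 11*n**2 + 14*n + 7.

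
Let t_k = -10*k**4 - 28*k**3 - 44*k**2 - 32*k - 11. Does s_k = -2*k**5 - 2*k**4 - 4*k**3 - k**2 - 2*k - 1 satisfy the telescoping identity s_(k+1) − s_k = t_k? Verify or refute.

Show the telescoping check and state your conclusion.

s_(k+1) = -2*k**5 - 12*k**4 - 32*k**3 - 45*k**2 - 34*k - 12
s_(k+1) − s_k = -10*k**4 - 28*k**3 - 44*k**2 - 32*k - 11
(s_(k+1) − s_k) − t_k = 0

Valid: the claim telescopes to t_k.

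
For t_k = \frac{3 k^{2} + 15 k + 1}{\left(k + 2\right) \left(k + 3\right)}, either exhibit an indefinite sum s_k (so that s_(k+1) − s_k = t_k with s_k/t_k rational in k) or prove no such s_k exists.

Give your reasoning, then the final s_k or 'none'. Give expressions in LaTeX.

s_k = \frac{k \left(6 k - 5\right)}{2 \left(k + 2\right)}

r(k) = (k + 2)*(15*k + 3*(k + 1)**2 + 16)/((k + 4)*(3*k**2 + 15*k + 1)) after simplifying.
Normal form (A,B,C) = (k + 2, k + 4, k**2 + 5*k + 1/3).
Set up (k + 2)·f(k+1) − (k + 3)·f(k) − (k**2 + 5*k + 1/3) = 0.
Degrees (1,1,2) ⇒ d ≤ 2.
Solving with deg f ≤ 2: f(k) = k*(6*k - 5)/6.
R(k) = B(k−1)·f(k)/C(k) = k*(k + 3)*(6*k - 5)/(2*(3*k**2 + 15*k + 1)); s_k = R·t_k = k*(6*k - 5)/(2*(k + 2)).
Check: Δs_k = (3*k**2 + 15*k + 1)/(k**2 + 5*k + 6). ✓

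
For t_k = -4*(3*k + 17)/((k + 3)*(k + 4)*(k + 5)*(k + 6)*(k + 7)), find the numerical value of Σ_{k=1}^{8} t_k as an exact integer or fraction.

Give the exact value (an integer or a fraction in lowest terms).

Σ = -22/819

Compute t_(k+1)/t_k: get (k + 3)*(3*k + 20)/((k + 8)*(3*k + 17)).
A = k + 3, B = k + 8, C = k + 17/3.
Solve (k + 3)·f(k+1) − (k + 7)·f(k) = k + 17/3.
From deg A=1, deg B=1, deg C=1: d=4.
Solve for f: f(k) = k*(k + 5)*(k**2 + 13*k + 54)/216 (degree 4 ≤ 4).
So s_k = (B(k−1)f/C)·t_k = (k*(k + 5)*(k + 7)*(k**2 + 13*k + 54)/(72*(3*k + 17)))·t_k = k*(-k**2 - 13*k - 54)/(18*(k**3 + 13*k**2 + 54*k + 72)).
Check: Δs_k = 4*(-3*k - 17)/(k**5 + 25*k**4 + 245*k**3 + 1175*k**2 + 2754*k + 2520). ✓
Evaluate s at k=9 and k=1: -7/130 and -17/630; difference -22/819.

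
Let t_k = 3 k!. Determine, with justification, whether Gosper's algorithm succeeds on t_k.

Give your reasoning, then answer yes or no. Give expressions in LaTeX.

No. Not Gosper-summable.

r(k) = k + 1 after simplifying.
Take A(k)=k + 1, B(k)=1, C(k)=1.
Need (k + 1)·f(k+1) − (1)·f(k) = 1.
Degrees (1,0,0) ⇒ d ≤ -1.
deg f ≤ -1 is impossible — no certificate.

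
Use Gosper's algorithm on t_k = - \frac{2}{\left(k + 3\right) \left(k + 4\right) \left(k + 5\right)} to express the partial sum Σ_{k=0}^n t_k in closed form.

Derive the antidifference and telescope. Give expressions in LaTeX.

S(n) = \frac{- n^{2} - 9 n - 8}{12 \left(n^{2} + 9 n + 20\right)}

Ratio r(k) = (k + 3)/(k + 6).
Normal form (A,B,C) = (k + 3, k + 6, 1).
Key eq: (k + 3)·f(k+1) = (k + 5)·f(k) + (1).
d = 2 from the (1,1,0) case.
Coefficient equations give f(k) = k*(k + 7)/24.
So s_k = (B(k−1)f/C)·t_k = (k*(k + 5)*(k + 7)/24)·t_k = k*(-k - 7)/(12*(k + 3)*(k + 4)).
s_(k+1) − s_k = -2/(k**3 + 12*k**2 + 47*k + 60) = t_k.
Evaluate: s_(n+1) = (-n**2 - 9*n - 8)/(12*(n**2 + 9*n + 20)); subtract s_(0) = 0 ⇒ S(n) = (-n**2 - 9*n - 8)/(12*(n**2 + 9*n + 20)).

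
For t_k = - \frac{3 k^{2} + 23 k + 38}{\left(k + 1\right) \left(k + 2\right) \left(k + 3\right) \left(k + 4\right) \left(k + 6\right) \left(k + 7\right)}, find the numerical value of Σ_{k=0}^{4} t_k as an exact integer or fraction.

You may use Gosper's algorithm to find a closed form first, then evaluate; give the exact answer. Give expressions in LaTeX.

Σ = -85/1584

Step 1: r(k) = (k + 1)*(k + 6)*(23*k + 3*(k + 1)**2 + 61)/((k + 5)*(k + 8)*(3*k**2 + 23*k + 38)).
Normal form (A,B,C) = (k + 1, k + 8, k**3 + 38*k**2/3 + 51*k + 190/3).
Solve (k + 1)·f(k+1) − (k + 7)·f(k) = k**3 + 38*k**2/3 + 51*k + 190/3.
deg f ≤ 6 (via 1,1,3).
A polynomial solution: f(k) = k*(k + 2)*(k + 4)*(k + 5)*(k**2 + 10*k + 27)/54.
Get s_k = R·t_k = k*(-k**2 - 10*k - 27)/(18*(k**3 + 10*k**2 + 27*k + 18)) with R(k) = B(k−1)f(k)/C(k) = k*(k + 2)*(k + 4)*(k + 7)*(k**2 + 10*k + 27)/(18*(3*k**2 + 23*k + 38)).
Δs = (-3*k**2 - 23*k - 38)/(k**6 + 23*k**5 + 207*k**4 + 925*k**3 + 2144*k**2 + 2412*k + 1008), as required.
Sum = s_(5) − s_(0); s_(5) = -85/1584, s_(0) = 0 ⇒ -85/1584.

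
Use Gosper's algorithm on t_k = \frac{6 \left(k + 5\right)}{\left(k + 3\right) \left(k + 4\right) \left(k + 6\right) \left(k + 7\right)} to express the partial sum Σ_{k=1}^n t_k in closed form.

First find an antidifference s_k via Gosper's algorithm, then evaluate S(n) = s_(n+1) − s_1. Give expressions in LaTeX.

S(n) = \frac{3 n \left(n + 11\right)}{28 \left(n^{2} + 11 n + 28\right)}

r(k) = (k + 3)*(k + 6)**2/((k + 5)**2*(k + 8)) after simplifying.
A = k + 3, B = k + 8, C = k**2 + 10*k + 25.
Solve (k + 3)·f(k+1) − (k + 7)·f(k) = k**2 + 10*k + 25.
d = 4 from the (1,1,2) case.
Coefficient equations give f(k) = k*(k + 4)*(k + 5)*(k + 9)/36.
Get s_k = R·t_k = k*(k + 9)/(6*(k**2 + 9*k + 18)) with R(k) = B(k−1)f(k)/C(k) = k*(k + 4)*(k + 7)*(k + 9)/(36*(k + 5)).
s_(k+1) − s_k = 6*(k + 5)/(k**4 + 20*k**3 + 145*k**2 + 450*k + 504) = t_k.
s_(n+1) = (n**2 + 11*n + 10)/(6*(n**2 + 11*n + 28)) and s_(1) = 5/84, so S(n) = 3*n*(n + 11)/(28*(n**2 + 11*n + 28)).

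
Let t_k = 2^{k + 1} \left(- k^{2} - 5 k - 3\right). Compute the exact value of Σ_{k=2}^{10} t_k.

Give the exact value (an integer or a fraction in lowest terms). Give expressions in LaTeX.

Σ = -536536

t_(k+1)/t_k = 2*(k**2 + 7*k + 9)/(k**2 + 5*k + 3).
Factor: A=2; B=1; C=k**2 + 5*k + 3.
f must satisfy (2)·f(k+1) − (1)·f(k) = k**2 + 5*k + 3.
d = 2 from the (0,0,2) case.
Coefficient equations give f(k) = k**2 + k - 1.
Then R = B(k−1)f/C = (k**2 + k - 1)/(k**2 + 5*k + 3), so s_k = R(k)·t_k = 2**(k + 1)*(-k**2 - k + 1).
s_(k+1) − s_k = 2**(k + 1)*(-k**2 - 5*k - 3) = t_k.
Σ_(k=2)^(10) t_k = s_(11) − s_(2) = -536576 − (-40) = -536536.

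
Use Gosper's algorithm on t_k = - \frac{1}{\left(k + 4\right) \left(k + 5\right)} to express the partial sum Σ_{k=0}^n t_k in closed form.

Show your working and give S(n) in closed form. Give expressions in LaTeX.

S(n) = \frac{- n - 1}{4 \left(n + 5\right)}

r(k) = (k + 4)/(k + 6) after simplifying.
Normal form (A,B,C) = (k + 4, k + 6, 1).
Set up (k + 4)·f(k+1) − (k + 5)·f(k) − (1) = 0.
Bound: deg f ≤ 1.
Solving with deg f ≤ 1: f(k) = k/4.
Then R = B(k−1)f/C = k*(k + 5)/4, so s_k = R(k)·t_k = -k/(4*k + 16).
Δs = -1/(k**2 + 9*k + 20), as required.
Telescope: S(n) = s_(n+1) − s_(0) = (-n - 1)/(4*(n + 5)) − (0) = (-n - 1)/(4*(n + 5)).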